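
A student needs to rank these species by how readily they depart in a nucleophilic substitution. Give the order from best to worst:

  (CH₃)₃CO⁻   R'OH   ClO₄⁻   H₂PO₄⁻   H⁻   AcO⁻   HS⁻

Rank by basicity of the departing species: weakest base leaves most easily.
ClO₄⁻: pKₐ(HClO₄) ≈ -10 — extremely weak base; rarely used for safety reasons
R'OH: pKₐ(R'OH₂⁺) ≈ -2.4 — neutral; leaves from a protonated ether (an oxonium ion, R–O(H)R'⁺)
H₂PO₄⁻: pKₐ(H₃PO₄) ≈ 2.1 — moderate base; biological leaving group after further activation
AcO⁻: pKₐ(CH₃COOH) ≈ 4.8
HS⁻: pKₐ(H₂S) ≈ 7 — larger and more polarisable than the oxygen analogue
(CH₃)₃CO⁻: pKₐ(t-BuOH) ≈ 18
H⁻: pKₐ(H₂) ≈ 36

ClO₄⁻ > R'OH > H₂PO₄⁻ > AcO⁻ > HS⁻ > (CH₃)₃CO⁻ > H⁻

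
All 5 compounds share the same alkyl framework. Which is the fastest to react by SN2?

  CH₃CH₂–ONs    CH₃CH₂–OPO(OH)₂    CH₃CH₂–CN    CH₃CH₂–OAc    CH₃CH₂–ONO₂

With the same alkyl group throughout, only the leaving group differentiates the rates.
The more stable X⁻ (or X) is on its own — i.e. the weaker a base it is — the better a leaving group it makes.
CH₃CH₂–ONs loses ONs⁻: pKₐ(p-O₂NC₆H₄SO₃H) ≈ -3.5
CH₃CH₂–ONO₂ loses NO₃⁻: pKₐ(HNO₃) ≈ -1.3
CH₃CH₂–OPO(OH)₂ loses H₂PO₄⁻: pKₐ(H₃PO₄) ≈ 2.1
CH₃CH₂–OAc loses AcO⁻: pKₐ(CH₃COOH) ≈ 4.8
CH₃CH₂–CN loses CN⁻: pKₐ(HCN) ≈ 9.2

CH₃CH₂–ONs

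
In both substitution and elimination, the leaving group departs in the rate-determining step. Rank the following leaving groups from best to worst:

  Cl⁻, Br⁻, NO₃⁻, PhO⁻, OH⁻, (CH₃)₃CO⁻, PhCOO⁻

Br⁻ > Cl⁻ > NO₃⁻ > PhCOO⁻ > PhO⁻ > OH⁻ > (CH₃)₃CO⁻

Leaving-group ability tracks the stability of the departed species; conjugate-acid pKₐ is the usual yardstick (lower pKₐ → better LG).
Br⁻: pKₐ(HBr) ≈ -9 — weak base; good leaving group
Cl⁻: pKₐ(HCl) ≈ -7 — moderately weak base
NO₃⁻: pKₐ(HNO₃) ≈ -1.3 — resonance-delocalised over three oxygens
PhCOO⁻: pKₐ(C₆H₅COOH) ≈ 4.2
PhO⁻: pKₐ(C₆H₅OH (phenol)) ≈ 10
OH⁻: pKₐ(H₂O) ≈ 15.7
(CH₃)₃CO⁻: pKₐ(t-BuOH) ≈ 18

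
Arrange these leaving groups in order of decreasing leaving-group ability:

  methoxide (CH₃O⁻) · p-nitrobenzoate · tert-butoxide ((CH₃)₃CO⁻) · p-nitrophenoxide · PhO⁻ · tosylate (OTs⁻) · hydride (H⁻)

tosylate (OTs⁻): pKₐ(p-CH₃C₆H₄SO₃H (TsOH)) ≈ -2.8
p-nitrobenzoate: pKₐ(p-nitrobenzoic acid) ≈ 3.4 — electron-withdrawing nitro group stabilises the carboxylate
p-nitrophenoxide: pKₐ(p-nitrophenol) ≈ 7.2
PhO⁻: pKₐ(C₆H₅OH (phenol)) ≈ 10 — resonance into the ring helps, but still a poor LG
methoxide (CH₃O⁻): pKₐ(CH₃OH) ≈ 15.5
tert-butoxide ((CH₃)₃CO⁻): pKₐ(t-BuOH) ≈ 18
hydride (H⁻): pKₐ(H₂) ≈ 36 — extremely strong base; leaves only in special hydride-transfer contexts

tosylate (OTs⁻) > p-nitrobenzoate > p-nitrophenoxide > PhO⁻ > methoxide (CH₃O⁻) > tert-butoxide ((CH₃)₃CO⁻) > hydride (H⁻)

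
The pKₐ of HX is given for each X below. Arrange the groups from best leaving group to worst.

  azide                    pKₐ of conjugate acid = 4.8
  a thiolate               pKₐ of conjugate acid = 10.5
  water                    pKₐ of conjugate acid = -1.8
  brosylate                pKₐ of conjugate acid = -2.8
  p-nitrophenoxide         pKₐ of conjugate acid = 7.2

brosylate > water > azide > p-nitrophenoxide > a thiolate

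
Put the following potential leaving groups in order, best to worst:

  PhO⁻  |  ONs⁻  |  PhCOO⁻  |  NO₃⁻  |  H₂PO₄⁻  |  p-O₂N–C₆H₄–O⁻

ONs⁻ > NO₃⁻ > H₂PO₄⁻ > PhCOO⁻ > p-O₂N–C₆H₄–O⁻ > PhO⁻

ONs⁻: pKₐ(p-O₂NC₆H₄SO₃H) ≈ -3.5
NO₃⁻: pKₐ(HNO₃) ≈ -1.3
H₂PO₄⁻: pKₐ(H₃PO₄) ≈ 2.1
PhCOO⁻: pKₐ(C₆H₅COOH) ≈ 4.2
p-O₂N–C₆H₄–O⁻: pKₐ(p-nitrophenol) ≈ 7.2
PhO⁻: pKₐ(C₆H₅OH (phenol)) ≈ 10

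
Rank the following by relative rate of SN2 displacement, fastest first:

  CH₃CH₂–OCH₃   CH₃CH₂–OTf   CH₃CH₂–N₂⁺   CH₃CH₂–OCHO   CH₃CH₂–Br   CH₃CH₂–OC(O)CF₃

With the same alkyl group throughout, only the leaving group differentiates the rates.
A good leaving group is a weak base: the lower the pKₐ of its conjugate acid, the more readily it departs.
CH₃CH₂–N₂⁺ loses N₂: no meaningful conjugate acid; N₂ departs as an exceptionally stable neutral molecule
CH₃CH₂–OTf loses OTf⁻: pKₐ(CF₃SO₃H (triflic acid)) ≈ -14
CH₃CH₂–Br loses Br⁻: pKₐ(HBr) ≈ -9
CH₃CH₂–OC(O)CF₃ loses CF₃COO⁻: pKₐ(CF₃COOH) ≈ 0.2
CH₃CH₂–OCHO loses HCOO⁻: pKₐ(HCOOH) ≈ 3.8
CH₃CH₂–OCH₃ loses CH₃O⁻: pKₐ(CH₃OH) ≈ 15.5

CH₃CH₂–N₂⁺ > CH₃CH₂–OTf > CH₃CH₂–Br > CH₃CH₂–OC(O)CF₃ > CH₃CH₂–OCHO > CH₃CH₂–OCH₃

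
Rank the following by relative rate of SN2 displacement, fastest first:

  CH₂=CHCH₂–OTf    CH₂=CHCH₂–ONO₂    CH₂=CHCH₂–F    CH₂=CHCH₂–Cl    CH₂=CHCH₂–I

Identical carbon frameworks mean the comparison reduces to leaving-group quality.
A good leaving group is a weak base: the lower the pKₐ of its conjugate acid, the more readily it departs.
CH₂=CHCH₂–OTf loses OTf⁻: pKₐ(CF₃SO₃H (triflic acid)) ≈ -14
CH₂=CHCH₂–I loses I⁻: pKₐ(HI) ≈ -10
CH₂=CHCH₂–Cl loses Cl⁻: pKₐ(HCl) ≈ -7
CH₂=CHCH₂–ONO₂ loses NO₃⁻: pKₐ(HNO₃) ≈ -1.3
CH₂=CHCH₂–F loses F⁻: pKₐ(HF) ≈ 3.2

CH₂=CHCH₂–OTf > CH₂=CHCH₂–I > CH₂=CHCH₂–Cl > CH₂=CHCH₂–ONO₂ > CH₂=CHCH₂–F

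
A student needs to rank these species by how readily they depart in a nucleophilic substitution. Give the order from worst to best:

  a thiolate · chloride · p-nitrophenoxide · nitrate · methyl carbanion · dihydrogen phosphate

Rank by basicity of the departing species: weakest base leaves most easily.
chloride: pKₐ(HCl) ≈ -7
nitrate: pKₐ(HNO₃) ≈ -1.3
dihydrogen phosphate: pKₐ(H₃PO₄) ≈ 2.1 — moderate base; biological leaving group after further activation
p-nitrophenoxide: pKₐ(p-nitrophenol) ≈ 7.2 — nitro group delocalises the charge; the classic chromogenic LG
a thiolate: pKₐ(RSH (a thiol)) ≈ 10.5 — moderately basic; rarely leaves without activation
methyl carbanion: pKₐ(CH₄) ≈ 48 — unstabilised carbanion; the worst conceivable leaving group
The question asks for worst first, so the sequence is read in increasing leaving-group ability.

methyl carbanion < a thiolate < p-nitrophenoxide < dihydrogen phosphate < nitrate < chloride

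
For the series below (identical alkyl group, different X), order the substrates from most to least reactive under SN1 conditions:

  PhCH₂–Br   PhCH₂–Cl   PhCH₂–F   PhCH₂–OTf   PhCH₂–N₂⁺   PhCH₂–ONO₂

PhCH₂–N₂⁺ > PhCH₂–OTf > PhCH₂–Br > PhCH₂–Cl > PhCH₂–ONO₂ > PhCH₂–F

Identical carbon frameworks mean the comparison reduces to leaving-group quality.
A good leaving group is a weak base: the lower the pKₐ of its conjugate acid, the more readily it departs.
PhCH₂–N₂⁺ loses N₂: no meaningful conjugate acid; N₂ departs as an exceptionally stable neutral molecule
PhCH₂–OTf loses OTf⁻: pKₐ(CF₃SO₃H (triflic acid)) ≈ -14
PhCH₂–Br loses Br⁻: pKₐ(HBr) ≈ -9
PhCH₂–Cl loses Cl⁻: pKₐ(HCl) ≈ -7
PhCH₂–ONO₂ loses NO₃⁻: pKₐ(HNO₃) ≈ -1.3
PhCH₂–F loses F⁻: pKₐ(HF) ≈ 3.2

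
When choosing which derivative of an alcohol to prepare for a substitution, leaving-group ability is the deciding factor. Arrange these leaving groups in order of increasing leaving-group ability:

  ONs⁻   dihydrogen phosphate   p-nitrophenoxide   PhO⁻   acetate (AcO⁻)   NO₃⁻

PhO⁻ < p-nitrophenoxide < acetate (AcO⁻) < dihydrogen phosphate < NO₃⁻ < ONs⁻

The more stable X⁻ (or X) is on its own — i.e. the weaker a base it is — the better a leaving group it makes.
ONs⁻: pKₐ(p-O₂NC₆H₄SO₃H) ≈ -3.5 — p-nitro group further stabilises the sulfonate
NO₃⁻: pKₐ(HNO₃) ≈ -1.3 — resonance-delocalised over three oxygens
dihydrogen phosphate: pKₐ(H₃PO₄) ≈ 2.1
acetate (AcO⁻): pKₐ(CH₃COOH) ≈ 4.8
p-nitrophenoxide: pKₐ(p-nitrophenol) ≈ 7.2 — nitro group delocalises the charge; the classic chromogenic LG
PhO⁻: pKₐ(C₆H₅OH (phenol)) ≈ 10
The question asks for worst first, so the sequence is read in increasing leaving-group ability.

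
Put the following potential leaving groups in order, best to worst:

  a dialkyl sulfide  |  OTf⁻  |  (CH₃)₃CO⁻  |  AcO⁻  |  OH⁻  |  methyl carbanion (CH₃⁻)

OTf⁻ > a dialkyl sulfide > AcO⁻ > OH⁻ > (CH₃)₃CO⁻ > methyl carbanion (CH₃⁻)

A good leaving group is a weak base: the lower the pKₐ of its conjugate acid, the more readily it departs.
OTf⁻: pKₐ(CF₃SO₃H (triflic acid)) ≈ -14 — charge spread over three oxygens and a CF₃ group; the premier leaving group in synthesis
a dialkyl sulfide: pKₐ(R'₂SH⁺) ≈ -7 — neutral; leaves from a sulfonium salt (R–SR'₂⁺)
AcO⁻: pKₐ(CH₃COOH) ≈ 4.8 — resonance-stabilised but still a weak base
OH⁻: pKₐ(H₂O) ≈ 15.7
(CH₃)₃CO⁻: pKₐ(t-BuOH) ≈ 18
methyl carbanion (CH₃⁻): pKₐ(CH₄) ≈ 48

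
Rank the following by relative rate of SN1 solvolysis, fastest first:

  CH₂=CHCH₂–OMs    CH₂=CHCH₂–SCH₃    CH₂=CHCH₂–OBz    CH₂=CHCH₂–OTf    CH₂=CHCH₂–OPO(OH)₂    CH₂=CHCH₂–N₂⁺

CH₂=CHCH₂–N₂⁺ > CH₂=CHCH₂–OTf > CH₂=CHCH₂–OMs > CH₂=CHCH₂–OPO(OH)₂ > CH₂=CHCH₂–OBz > CH₂=CHCH₂–SCH₃

With the same alkyl group throughout, only the leaving group differentiates the rates.
Leaving-group ability tracks the stability of the departed species; conjugate-acid pKₐ is the usual yardstick (lower pKₐ → better LG).
CH₂=CHCH₂–N₂⁺ loses N₂: no meaningful conjugate acid; N₂ departs as an exceptionally stable neutral molecule
CH₂=CHCH₂–OTf loses OTf⁻: pKₐ(CF₃SO₃H (triflic acid)) ≈ -14
CH₂=CHCH₂–OMs loses OMs⁻: pKₐ(CH₃SO₃H (MsOH)) ≈ -1.9
CH₂=CHCH₂–OPO(OH)₂ loses H₂PO₄⁻: pKₐ(H₃PO₄) ≈ 2.1
CH₂=CHCH₂–OBz loses PhCOO⁻: pKₐ(C₆H₅COOH) ≈ 4.2
CH₂=CHCH₂–SCH₃ loses RS⁻: pKₐ(RSH (a thiol)) ≈ 10.5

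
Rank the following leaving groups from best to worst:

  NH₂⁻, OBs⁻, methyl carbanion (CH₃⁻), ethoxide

A good leaving group is a weak base: the lower the pKₐ of its conjugate acid, the more readily it departs.
OBs⁻: pKₐ(p-BrC₆H₄SO₃H) ≈ -2.8
ethoxide: pKₐ(CH₃CH₂OH) ≈ 16
NH₂⁻: pKₐ(NH₃) ≈ 38
methyl carbanion (CH₃⁻): pKₐ(CH₄) ≈ 48

OBs⁻ > ethoxide > NH₂⁻ > methyl carbanion (CH₃⁻)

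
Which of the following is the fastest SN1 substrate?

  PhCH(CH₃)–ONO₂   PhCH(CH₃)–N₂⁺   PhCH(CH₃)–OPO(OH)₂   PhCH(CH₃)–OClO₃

Identical carbon frameworks mean the comparison reduces to leaving-group quality.
Leaving-group ability tracks the stability of the departed species; conjugate-acid pKₐ is the usual yardstick (lower pKₐ → better LG).
PhCH(CH₃)–N₂⁺ loses N₂: no meaningful conjugate acid; N₂ departs as an exceptionally stable neutral molecule
PhCH(CH₃)–OClO₃ loses ClO₄⁻: pKₐ(HClO₄) ≈ -10
PhCH(CH₃)–ONO₂ loses NO₃⁻: pKₐ(HNO₃) ≈ -1.3
PhCH(CH₃)–OPO(OH)₂ loses H₂PO₄⁻: pKₐ(H₃PO₄) ≈ 2.1

PhCH(CH₃)–N₂⁺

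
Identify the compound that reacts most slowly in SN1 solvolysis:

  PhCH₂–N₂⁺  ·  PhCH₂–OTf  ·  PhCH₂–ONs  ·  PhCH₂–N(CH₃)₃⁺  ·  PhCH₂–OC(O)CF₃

PhCH₂–N(CH₃)₃⁺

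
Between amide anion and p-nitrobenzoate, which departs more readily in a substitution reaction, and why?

p-nitrobenzoate is the better leaving group.
pKₐ(p-nitrobenzoic acid) ≈ 3.4 versus pKₐ(NH₃) ≈ 38: p-nitrobenzoate is the much weaker base.
Electron-withdrawing nitro group stabilises the carboxylate.

p-nitrobenzoate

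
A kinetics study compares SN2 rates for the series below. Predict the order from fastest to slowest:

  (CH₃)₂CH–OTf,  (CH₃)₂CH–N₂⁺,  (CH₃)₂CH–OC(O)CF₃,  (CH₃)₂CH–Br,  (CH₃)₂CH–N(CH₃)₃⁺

With the same alkyl group throughout, only the leaving group differentiates the rates.
A good leaving group is a weak base: the lower the pKₐ of its conjugate acid, the more readily it departs.
(CH₃)₂CH–N₂⁺ loses N₂: no meaningful conjugate acid; N₂ departs as an exceptionally stable neutral molecule
(CH₃)₂CH–OTf loses OTf⁻: pKₐ(CF₃SO₃H (triflic acid)) ≈ -14
(CH₃)₂CH–Br loses Br⁻: pKₐ(HBr) ≈ -9
(CH₃)₂CH–OC(O)CF₃ loses CF₃COO⁻: pKₐ(CF₃COOH) ≈ 0.2
(CH₃)₂CH–N(CH₃)₃⁺ loses NR'₃: pKₐ(R'₃NH⁺) ≈ 10.7

(CH₃)₂CH–N₂⁺ > (CH₃)₂CH–OTf > (CH₃)₂CH–Br > (CH₃)₂CH–OC(O)CF₃ > (CH₃)₂CH–N(CH₃)₃⁺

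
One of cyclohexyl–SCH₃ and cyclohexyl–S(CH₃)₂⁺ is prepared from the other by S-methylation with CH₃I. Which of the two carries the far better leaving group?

From cyclohexyl–SCH₃ the departing group would be RS⁻ (pKₐ(RSH (a thiol)) ≈ 10.5). Moderately basic; rarely leaves without activation.
From cyclohexyl–S(CH₃)₂⁺ the leaving group is SR'₂ (pKₐ(R'₂SH⁺) ≈ -7). Neutral; leaves from a sulfonium salt (R–SR'₂⁺).
S-methylation with CH₃I works by allowing neutral dimethyl sulfide, rather than methanethiolate, to depart, making cyclohexyl–S(CH₃)₂⁺ enormously more reactive.

cyclohexyl–S(CH₃)₂⁺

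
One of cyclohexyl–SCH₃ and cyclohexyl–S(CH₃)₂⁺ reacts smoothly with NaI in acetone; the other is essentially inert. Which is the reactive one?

cyclohexyl–S(CH₃)₂⁺

From cyclohexyl–SCH₃ the departing group would be RS⁻ (pKₐ(RSH (a thiol)) ≈ 10.5). Moderately basic; rarely leaves without activation.
From cyclohexyl–S(CH₃)₂⁺ the leaving group is SR'₂ (pKₐ(R'₂SH⁺) ≈ -7). Neutral; leaves from a sulfonium salt (R–SR'₂⁺).
(In practice cyclohexyl–S(CH₃)₂⁺ is made from cyclohexyl–SCH₃ by S-methylation with CH₃I, allowing neutral dimethyl sulfide, rather than methanethiolate, to depart.)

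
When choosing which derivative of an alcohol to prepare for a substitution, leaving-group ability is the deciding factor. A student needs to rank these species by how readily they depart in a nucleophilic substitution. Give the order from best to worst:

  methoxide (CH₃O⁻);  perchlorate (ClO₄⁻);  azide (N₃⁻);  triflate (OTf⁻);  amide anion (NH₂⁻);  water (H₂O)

triflate (OTf⁻) > perchlorate (ClO₄⁻) > water (H₂O) > azide (N₃⁻) > methoxide (CH₃O⁻) > amide anion (NH₂⁻)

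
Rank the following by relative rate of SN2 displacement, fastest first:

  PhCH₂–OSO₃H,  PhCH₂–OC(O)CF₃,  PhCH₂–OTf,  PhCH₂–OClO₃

The skeletons are identical, so relative rate is governed entirely by leaving-group ability.
A good leaving group is a weak base: the lower the pKₐ of its conjugate acid, the more readily it departs.
PhCH₂–OTf loses OTf⁻: pKₐ(CF₃SO₃H (triflic acid)) ≈ -14
PhCH₂–OClO₃ loses ClO₄⁻: pKₐ(HClO₄) ≈ -10
PhCH₂–OSO₃H loses HSO₄⁻: pKₐ(H₂SO₄) ≈ -3
PhCH₂–OC(O)CF₃ loses CF₃COO⁻: pKₐ(CF₃COOH) ≈ 0.2

PhCH₂–OTf > PhCH₂–OClO₃ > PhCH₂–OSO₃H > PhCH₂–OC(O)CF₃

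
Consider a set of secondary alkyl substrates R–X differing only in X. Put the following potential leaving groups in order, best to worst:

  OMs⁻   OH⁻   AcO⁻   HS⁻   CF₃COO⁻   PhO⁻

OMs⁻ > CF₃COO⁻ > AcO⁻ > HS⁻ > PhO⁻ > OH⁻

A good leaving group is a weak base: the lower the pKₐ of its conjugate acid, the more readily it departs.
OMs⁻: pKₐ(CH₃SO₃H (MsOH)) ≈ -1.9
CF₃COO⁻: pKₐ(CF₃COOH) ≈ 0.2
AcO⁻: pKₐ(CH₃COOH) ≈ 4.8
HS⁻: pKₐ(H₂S) ≈ 7
PhO⁻: pKₐ(C₆H₅OH (phenol)) ≈ 10
OH⁻: pKₐ(H₂O) ≈ 15.7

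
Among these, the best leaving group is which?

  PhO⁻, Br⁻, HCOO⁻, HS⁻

Br⁻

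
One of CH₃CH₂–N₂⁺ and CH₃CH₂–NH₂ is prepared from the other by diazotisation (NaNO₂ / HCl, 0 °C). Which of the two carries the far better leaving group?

CH₃CH₂–N₂⁺

From CH₃CH₂–NH₂ the departing group would be NH₂⁻ (pKₐ(NH₃) ≈ 38). Extremely strong base; never a leaving group.
From CH₃CH₂–N₂⁺ the leaving group is N₂ (no meaningful conjugate acid; N₂ departs as an exceptionally stable neutral molecule).
Diazotisation (NaNO₂ / HCl, 0 °C) works by generating a diazonium salt that expels N₂, making CH₃CH₂–N₂⁺ enormously more reactive.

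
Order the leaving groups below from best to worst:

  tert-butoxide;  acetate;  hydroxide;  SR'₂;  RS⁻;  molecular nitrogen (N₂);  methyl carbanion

molecular nitrogen (N₂): no meaningful conjugate acid; N₂ departs as an exceptionally stable neutral molecule
SR'₂: pKₐ(R'₂SH⁺) ≈ -7
acetate: pKₐ(CH₃COOH) ≈ 4.8 — resonance-stabilised but still a weak base
RS⁻: pKₐ(RSH (a thiol)) ≈ 10.5
hydroxide: pKₐ(H₂O) ≈ 15.7
tert-butoxide: pKₐ(t-BuOH) ≈ 18 — bulky, strongly basic alkoxide
methyl carbanion: pKₐ(CH₄) ≈ 48

molecular nitrogen (N₂) > SR'₂ > acetate > RS⁻ > hydroxide > tert-butoxide > methyl carbanion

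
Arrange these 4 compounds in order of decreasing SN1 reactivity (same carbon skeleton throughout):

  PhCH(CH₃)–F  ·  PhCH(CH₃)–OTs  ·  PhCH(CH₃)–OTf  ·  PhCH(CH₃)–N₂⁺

The skeletons are identical, so relative rate is governed entirely by leaving-group ability.
A good leaving group is a weak base: the lower the pKₐ of its conjugate acid, the more readily it departs.
PhCH(CH₃)–N₂⁺ loses N₂: no meaningful conjugate acid; N₂ departs as an exceptionally stable neutral molecule
PhCH(CH₃)–OTf loses OTf⁻: pKₐ(CF₃SO₃H (triflic acid)) ≈ -14
PhCH(CH₃)–OTs loses OTs⁻: pKₐ(p-CH₃C₆H₄SO₃H (TsOH)) ≈ -2.8
PhCH(CH₃)–F loses F⁻: pKₐ(HF) ≈ 3.2

PhCH(CH₃)–N₂⁺ > PhCH(CH₃)–OTf > PhCH(CH₃)–OTs > PhCH(CH₃)–F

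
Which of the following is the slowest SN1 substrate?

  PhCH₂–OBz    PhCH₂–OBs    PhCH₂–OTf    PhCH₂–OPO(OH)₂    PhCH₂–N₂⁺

With the same alkyl group throughout, only the leaving group differentiates the rates.
Rank by basicity of the departing species: weakest base leaves most easily.
PhCH₂–N₂⁺ loses N₂: no meaningful conjugate acid; N₂ departs as an exceptionally stable neutral molecule
PhCH₂–OTf loses OTf⁻: pKₐ(CF₃SO₃H (triflic acid)) ≈ -14
PhCH₂–OBs loses OBs⁻: pKₐ(p-BrC₆H₄SO₃H) ≈ -2.8
PhCH₂–OPO(OH)₂ loses H₂PO₄⁻: pKₐ(H₃PO₄) ≈ 2.1
PhCH₂–OBz loses PhCOO⁻: pKₐ(C₆H₅COOH) ≈ 4.2

PhCH₂–OBz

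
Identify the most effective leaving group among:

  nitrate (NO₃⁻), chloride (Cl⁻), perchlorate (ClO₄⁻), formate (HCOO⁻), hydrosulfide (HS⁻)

perchlorate (ClO₄⁻): pKₐ(HClO₄) ≈ -10
chloride (Cl⁻): pKₐ(HCl) ≈ -7
nitrate (NO₃⁻): pKₐ(HNO₃) ≈ -1.3
formate (HCOO⁻): pKₐ(HCOOH) ≈ 3.8
hydrosulfide (HS⁻): pKₐ(H₂S) ≈ 7

perchlorate (ClO₄⁻)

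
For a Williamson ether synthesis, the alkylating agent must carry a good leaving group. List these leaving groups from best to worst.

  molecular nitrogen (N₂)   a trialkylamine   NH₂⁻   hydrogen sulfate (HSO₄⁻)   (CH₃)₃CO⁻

molecular nitrogen (N₂) > hydrogen sulfate (HSO₄⁻) > a trialkylamine > (CH₃)₃CO⁻ > NH₂⁻

Leaving-group ability tracks the stability of the departed species; conjugate-acid pKₐ is the usual yardstick (lower pKₐ → better LG).
molecular nitrogen (N₂): no meaningful conjugate acid; N₂ departs as an exceptionally stable neutral molecule
hydrogen sulfate (HSO₄⁻): pKₐ(H₂SO₄) ≈ -3
a trialkylamine: pKₐ(R'₃NH⁺) ≈ 10.7
(CH₃)₃CO⁻: pKₐ(t-BuOH) ≈ 18
NH₂⁻: pKₐ(NH₃) ≈ 38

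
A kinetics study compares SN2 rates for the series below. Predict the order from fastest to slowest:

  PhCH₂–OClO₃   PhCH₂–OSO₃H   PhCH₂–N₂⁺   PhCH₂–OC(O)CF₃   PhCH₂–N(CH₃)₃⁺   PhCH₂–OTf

PhCH₂–N₂⁺ > PhCH₂–OTf > PhCH₂–OClO₃ > PhCH₂–OSO₃H > PhCH₂–OC(O)CF₃ > PhCH₂–N(CH₃)₃⁺

Same R in every case — rank the leaving groups.
A good leaving group is a weak base: the lower the pKₐ of its conjugate acid, the more readily it departs.
PhCH₂–N₂⁺ loses N₂: no meaningful conjugate acid; N₂ departs as an exceptionally stable neutral molecule
PhCH₂–OTf loses OTf⁻: pKₐ(CF₃SO₃H (triflic acid)) ≈ -14
PhCH₂–OClO₃ loses ClO₄⁻: pKₐ(HClO₄) ≈ -10
PhCH₂–OSO₃H loses HSO₄⁻: pKₐ(H₂SO₄) ≈ -3
PhCH₂–OC(O)CF₃ loses CF₃COO⁻: pKₐ(CF₃COOH) ≈ 0.2
PhCH₂–N(CH₃)₃⁺ loses NR'₃: pKₐ(R'₃NH⁺) ≈ 10.7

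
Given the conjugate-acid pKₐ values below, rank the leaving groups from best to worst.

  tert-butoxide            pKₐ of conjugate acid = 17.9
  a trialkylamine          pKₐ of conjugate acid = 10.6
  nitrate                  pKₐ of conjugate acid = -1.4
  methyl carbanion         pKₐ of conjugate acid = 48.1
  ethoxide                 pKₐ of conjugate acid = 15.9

nitrate > a trialkylamine > ethoxide > tert-butoxide > methyl carbanion

Lower conjugate-acid pKₐ ⇒ weaker base ⇒ better leaving group.
Sorting by the given values: nitrate (-1.4), a trialkylamine (10.6), ethoxide (15.9), tert-butoxide (17.9), methyl carbanion (48.1).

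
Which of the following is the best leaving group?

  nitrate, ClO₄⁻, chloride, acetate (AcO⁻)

ClO₄⁻

ClO₄⁻: pKₐ(HClO₄) ≈ -10
chloride: pKₐ(HCl) ≈ -7
nitrate: pKₐ(HNO₃) ≈ -1.3
acetate (AcO⁻): pKₐ(CH₃COOH) ≈ 4.8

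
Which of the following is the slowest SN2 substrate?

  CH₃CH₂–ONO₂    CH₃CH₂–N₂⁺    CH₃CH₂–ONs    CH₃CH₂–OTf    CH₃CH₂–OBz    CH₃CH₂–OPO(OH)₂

CH₃CH₂–OBz

Identical carbon frameworks mean the comparison reduces to leaving-group quality.
The more stable X⁻ (or X) is on its own — i.e. the weaker a base it is — the better a leaving group it makes.
CH₃CH₂–N₂⁺ loses N₂: no meaningful conjugate acid; N₂ departs as an exceptionally stable neutral molecule
CH₃CH₂–OTf loses OTf⁻: pKₐ(CF₃SO₃H (triflic acid)) ≈ -14
CH₃CH₂–ONs loses ONs⁻: pKₐ(p-O₂NC₆H₄SO₃H) ≈ -3.5
CH₃CH₂–ONO₂ loses NO₃⁻: pKₐ(HNO₃) ≈ -1.3
CH₃CH₂–OPO(OH)₂ loses H₂PO₄⁻: pKₐ(H₃PO₄) ≈ 2.1
CH₃CH₂–OBz loses PhCOO⁻: pKₐ(C₆H₅COOH) ≈ 4.2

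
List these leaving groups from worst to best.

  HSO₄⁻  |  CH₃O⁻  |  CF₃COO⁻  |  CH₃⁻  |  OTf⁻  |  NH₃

Leaving-group ability tracks the stability of the departed species; conjugate-acid pKₐ is the usual yardstick (lower pKₐ → better LG).
OTf⁻: pKₐ(CF₃SO₃H (triflic acid)) ≈ -14
HSO₄⁻: pKₐ(H₂SO₄) ≈ -3
CF₃COO⁻: pKₐ(CF₃COOH) ≈ 0.2
NH₃: pKₐ(NH₄⁺) ≈ 9.2
CH₃O⁻: pKₐ(CH₃OH) ≈ 15.5
CH₃⁻: pKₐ(CH₄) ≈ 48
Listed from poorest to best leaving group as asked.

CH₃⁻ < CH₃O⁻ < NH₃ < CF₃COO⁻ < HSO₄⁻ < OTf⁻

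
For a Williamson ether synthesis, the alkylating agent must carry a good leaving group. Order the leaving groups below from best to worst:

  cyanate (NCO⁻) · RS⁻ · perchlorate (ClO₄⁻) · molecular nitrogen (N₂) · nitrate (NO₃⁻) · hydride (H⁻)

Rank by basicity of the departing species: weakest base leaves most easily.
molecular nitrogen (N₂): no meaningful conjugate acid; N₂ departs as an exceptionally stable neutral molecule
perchlorate (ClO₄⁻): pKₐ(HClO₄) ≈ -10
nitrate (NO₃⁻): pKₐ(HNO₃) ≈ -1.3 — resonance-delocalised over three oxygens
cyanate (NCO⁻): pKₐ(HOCN) ≈ 3.5
RS⁻: pKₐ(RSH (a thiol)) ≈ 10.5 — moderately basic; rarely leaves without activation
hydride (H⁻): pKₐ(H₂) ≈ 36

molecular nitrogen (N₂) > perchlorate (ClO₄⁻) > nitrate (NO₃⁻) > cyanate (NCO⁻) > RS⁻ > hydride (H⁻)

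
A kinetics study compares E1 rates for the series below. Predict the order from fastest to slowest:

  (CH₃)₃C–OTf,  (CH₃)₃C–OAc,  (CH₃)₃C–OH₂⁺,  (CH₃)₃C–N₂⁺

(CH₃)₃C–N₂⁺ > (CH₃)₃C–OTf > (CH₃)₃C–OH₂⁺ > (CH₃)₃C–OAc

Same R in every case — rank the leaving groups.
Rank by basicity of the departing species: weakest base leaves most easily.
(CH₃)₃C–N₂⁺ loses N₂: no meaningful conjugate acid; N₂ departs as an exceptionally stable neutral molecule
(CH₃)₃C–OTf loses OTf⁻: pKₐ(CF₃SO₃H (triflic acid)) ≈ -14
(CH₃)₃C–OH₂⁺ loses H₂O: pKₐ(H₃O⁺) ≈ -1.7
(CH₃)₃C–OAc loses AcO⁻: pKₐ(CH₃COOH) ≈ 4.8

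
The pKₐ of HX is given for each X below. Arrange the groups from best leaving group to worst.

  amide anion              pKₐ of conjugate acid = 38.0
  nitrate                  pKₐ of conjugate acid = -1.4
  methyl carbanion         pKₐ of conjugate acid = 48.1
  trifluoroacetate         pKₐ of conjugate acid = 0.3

Lower conjugate-acid pKₐ ⇒ weaker base ⇒ better leaving group.
Sorting by the given values: nitrate (-1.4), trifluoroacetate (0.3), amide anion (38.0), methyl carbanion (48.1).

nitrate > trifluoroacetate > amide anion > methyl carbanion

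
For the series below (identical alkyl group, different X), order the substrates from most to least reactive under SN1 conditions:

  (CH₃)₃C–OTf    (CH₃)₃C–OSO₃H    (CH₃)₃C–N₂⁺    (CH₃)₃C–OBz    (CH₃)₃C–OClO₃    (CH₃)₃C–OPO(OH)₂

(CH₃)₃C–N₂⁺ > (CH₃)₃C–OTf > (CH₃)₃C–OClO₃ > (CH₃)₃C–OSO₃H > (CH₃)₃C–OPO(OH)₂ > (CH₃)₃C–OBz

The skeletons are identical, so relative rate is governed entirely by leaving-group ability.
A good leaving group is a weak base: the lower the pKₐ of its conjugate acid, the more readily it departs.
(CH₃)₃C–N₂⁺ loses N₂: no meaningful conjugate acid; N₂ departs as an exceptionally stable neutral molecule
(CH₃)₃C–OTf loses OTf⁻: pKₐ(CF₃SO₃H (triflic acid)) ≈ -14
(CH₃)₃C–OClO₃ loses ClO₄⁻: pKₐ(HClO₄) ≈ -10
(CH₃)₃C–OSO₃H loses HSO₄⁻: pKₐ(H₂SO₄) ≈ -3
(CH₃)₃C–OPO(OH)₂ loses H₂PO₄⁻: pKₐ(H₃PO₄) ≈ 2.1
(CH₃)₃C–OBz loses PhCOO⁻: pKₐ(C₆H₅COOH) ≈ 4.2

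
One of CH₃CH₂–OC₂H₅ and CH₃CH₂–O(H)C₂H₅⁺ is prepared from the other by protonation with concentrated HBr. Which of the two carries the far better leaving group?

CH₃CH₂–O(H)C₂H₅⁺

From CH₃CH₂–OC₂H₅ the departing group would be CH₃CH₂O⁻ (pKₐ(CH₃CH₂OH) ≈ 16). Strong base; alkoxides do not leave unassisted.
From CH₃CH₂–O(H)C₂H₅⁺ the leaving group is R'OH (pKₐ(R'OH₂⁺) ≈ -2.4). Neutral; leaves from a protonated ether (an oxonium ion, R–O(H)R'⁺).
Protonation with concentrated HBr works by allowing neutral ethanol, rather than ethoxide, to depart, making CH₃CH₂–O(H)C₂H₅⁺ enormously more reactive.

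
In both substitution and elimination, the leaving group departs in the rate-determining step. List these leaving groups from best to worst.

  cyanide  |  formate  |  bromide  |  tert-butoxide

bromide > formate > cyanide > tert-butoxide

The more stable X⁻ (or X) is on its own — i.e. the weaker a base it is — the better a leaving group it makes.
bromide: pKₐ(HBr) ≈ -9
formate: pKₐ(HCOOH) ≈ 3.8
cyanide: pKₐ(HCN) ≈ 9.2
tert-butoxide: pKₐ(t-BuOH) ≈ 18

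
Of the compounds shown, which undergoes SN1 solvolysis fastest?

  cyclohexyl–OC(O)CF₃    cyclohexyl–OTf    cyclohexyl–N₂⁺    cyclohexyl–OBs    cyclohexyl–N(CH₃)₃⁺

cyclohexyl–N₂⁺

The skeletons are identical, so relative rate is governed entirely by leaving-group ability.
Leaving-group ability tracks the stability of the departed species; conjugate-acid pKₐ is the usual yardstick (lower pKₐ → better LG).
cyclohexyl–N₂⁺ loses N₂: no meaningful conjugate acid; N₂ departs as an exceptionally stable neutral molecule
cyclohexyl–OTf loses OTf⁻: pKₐ(CF₃SO₃H (triflic acid)) ≈ -14
cyclohexyl–OBs loses OBs⁻: pKₐ(p-BrC₆H₄SO₃H) ≈ -2.8
cyclohexyl–OC(O)CF₃ loses CF₃COO⁻: pKₐ(CF₃COOH) ≈ 0.2
cyclohexyl–N(CH₃)₃⁺ loses NR'₃: pKₐ(R'₃NH⁺) ≈ 10.7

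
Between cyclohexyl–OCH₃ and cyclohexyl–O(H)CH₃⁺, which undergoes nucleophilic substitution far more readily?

cyclohexyl–O(H)CH₃⁺

From cyclohexyl–OCH₃ the departing group would be CH₃O⁻ (pKₐ(CH₃OH) ≈ 15.5). Strong base; alkoxides do not leave unassisted.
From cyclohexyl–O(H)CH₃⁺ the leaving group is R'OH (pKₐ(R'OH₂⁺) ≈ -2.4). Neutral; leaves from a protonated ether (an oxonium ion, R–O(H)R'⁺).
(In practice cyclohexyl–O(H)CH₃⁺ is made from cyclohexyl–OCH₃ by protonation with concentrated HI, allowing neutral methanol, rather than methoxide, to depart.)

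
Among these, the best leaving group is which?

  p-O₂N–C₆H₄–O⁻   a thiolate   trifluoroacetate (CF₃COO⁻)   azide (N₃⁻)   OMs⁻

OMs⁻

Leaving-group ability tracks the stability of the departed species; conjugate-acid pKₐ is the usual yardstick (lower pKₐ → better LG).
OMs⁻: pKₐ(CH₃SO₃H (MsOH)) ≈ -1.9
trifluoroacetate (CF₃COO⁻): pKₐ(CF₃COOH) ≈ 0.2
azide (N₃⁻): pKₐ(HN₃) ≈ 4.7
p-O₂N–C₆H₄–O⁻: pKₐ(p-nitrophenol) ≈ 7.2
a thiolate: pKₐ(RSH (a thiol)) ≈ 10.5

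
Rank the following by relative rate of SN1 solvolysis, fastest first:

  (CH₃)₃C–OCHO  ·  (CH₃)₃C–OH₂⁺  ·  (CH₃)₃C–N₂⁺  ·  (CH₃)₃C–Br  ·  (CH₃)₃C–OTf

(CH₃)₃C–N₂⁺ > (CH₃)₃C–OTf > (CH₃)₃C–Br > (CH₃)₃C–OH₂⁺ > (CH₃)₃C–OCHO

The skeletons are identical, so relative rate is governed entirely by leaving-group ability.
Rank by basicity of the departing species: weakest base leaves most easily.
(CH₃)₃C–N₂⁺ loses N₂: no meaningful conjugate acid; N₂ departs as an exceptionally stable neutral molecule
(CH₃)₃C–OTf loses OTf⁻: pKₐ(CF₃SO₃H (triflic acid)) ≈ -14
(CH₃)₃C–Br loses Br⁻: pKₐ(HBr) ≈ -9
(CH₃)₃C–OH₂⁺ loses H₂O: pKₐ(H₃O⁺) ≈ -1.7
(CH₃)₃C–OCHO loses HCOO⁻: pKₐ(HCOOH) ≈ 3.8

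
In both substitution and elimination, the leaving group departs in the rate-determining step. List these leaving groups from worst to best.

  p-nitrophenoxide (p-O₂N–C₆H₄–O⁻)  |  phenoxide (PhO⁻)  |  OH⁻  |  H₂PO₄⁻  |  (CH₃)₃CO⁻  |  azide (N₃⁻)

(CH₃)₃CO⁻ < OH⁻ < phenoxide (PhO⁻) < p-nitrophenoxide (p-O₂N–C₆H₄–O⁻) < azide (N₃⁻) < H₂PO₄⁻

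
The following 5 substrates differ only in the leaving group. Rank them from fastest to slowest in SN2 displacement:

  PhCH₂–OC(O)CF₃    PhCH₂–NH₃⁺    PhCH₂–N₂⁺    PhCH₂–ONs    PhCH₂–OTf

Identical carbon frameworks mean the comparison reduces to leaving-group quality.
The more stable X⁻ (or X) is on its own — i.e. the weaker a base it is — the better a leaving group it makes.
PhCH₂–N₂⁺ loses N₂: no meaningful conjugate acid; N₂ departs as an exceptionally stable neutral molecule
PhCH₂–OTf loses OTf⁻: pKₐ(CF₃SO₃H (triflic acid)) ≈ -14
PhCH₂–ONs loses ONs⁻: pKₐ(p-O₂NC₆H₄SO₃H) ≈ -3.5
PhCH₂–OC(O)CF₃ loses CF₃COO⁻: pKₐ(CF₃COOH) ≈ 0.2
PhCH₂–NH₃⁺ loses NH₃: pKₐ(NH₄⁺) ≈ 9.2

PhCH₂–N₂⁺ > PhCH₂–OTf > PhCH₂–ONs > PhCH₂–OC(O)CF₃ > PhCH₂–NH₃⁺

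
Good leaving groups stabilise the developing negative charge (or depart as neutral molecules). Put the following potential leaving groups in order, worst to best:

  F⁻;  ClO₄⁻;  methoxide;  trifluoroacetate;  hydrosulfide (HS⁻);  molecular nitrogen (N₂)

methoxide < hydrosulfide (HS⁻) < F⁻ < trifluoroacetate < ClO₄⁻ < molecular nitrogen (N₂)

Rank by basicity of the departing species: weakest base leaves most easily.
molecular nitrogen (N₂): no meaningful conjugate acid; N₂ departs as an exceptionally stable neutral molecule
ClO₄⁻: pKₐ(HClO₄) ≈ -10 — extremely weak base; rarely used for safety reasons
trifluoroacetate: pKₐ(CF₃COOH) ≈ 0.2 — strongly electron-withdrawing CF₃ stabilises the carboxylate
F⁻: pKₐ(HF) ≈ 3.2 — small and strongly basic; the poor halide leaving group
hydrosulfide (HS⁻): pKₐ(H₂S) ≈ 7 — larger and more polarisable than the oxygen analogue
methoxide: pKₐ(CH₃OH) ≈ 15.5 — strong base; alkoxides do not leave unassisted
Reversing gives the worst-to-best order requested.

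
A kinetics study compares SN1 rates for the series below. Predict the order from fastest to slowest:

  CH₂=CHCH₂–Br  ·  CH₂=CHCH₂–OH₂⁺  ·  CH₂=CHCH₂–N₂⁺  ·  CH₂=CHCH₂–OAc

CH₂=CHCH₂–N₂⁺ > CH₂=CHCH₂–Br > CH₂=CHCH₂–OH₂⁺ > CH₂=CHCH₂–OAc

Identical carbon frameworks mean the comparison reduces to leaving-group quality.
Rank by basicity of the departing species: weakest base leaves most easily.
CH₂=CHCH₂–N₂⁺ loses N₂: no meaningful conjugate acid; N₂ departs as an exceptionally stable neutral molecule
CH₂=CHCH₂–Br loses Br⁻: pKₐ(HBr) ≈ -9
CH₂=CHCH₂–OH₂⁺ loses H₂O: pKₐ(H₃O⁺) ≈ -1.7
CH₂=CHCH₂–OAc loses AcO⁻: pKₐ(CH₃COOH) ≈ 4.8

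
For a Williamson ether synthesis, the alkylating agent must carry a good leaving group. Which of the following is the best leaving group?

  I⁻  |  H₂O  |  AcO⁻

I⁻

I⁻: pKₐ(HI) ≈ -10
H₂O: pKₐ(H₃O⁺) ≈ -1.7
AcO⁻: pKₐ(CH₃COOH) ≈ 4.8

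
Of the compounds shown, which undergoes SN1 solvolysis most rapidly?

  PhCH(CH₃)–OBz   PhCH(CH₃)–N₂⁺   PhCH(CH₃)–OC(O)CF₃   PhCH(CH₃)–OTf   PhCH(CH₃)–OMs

Identical carbon frameworks mean the comparison reduces to leaving-group quality.
A good leaving group is a weak base: the lower the pKₐ of its conjugate acid, the more readily it departs.
PhCH(CH₃)–N₂⁺ loses N₂: no meaningful conjugate acid; N₂ departs as an exceptionally stable neutral molecule
PhCH(CH₃)–OTf loses OTf⁻: pKₐ(CF₃SO₃H (triflic acid)) ≈ -14
PhCH(CH₃)–OMs loses OMs⁻: pKₐ(CH₃SO₃H (MsOH)) ≈ -1.9
PhCH(CH₃)–OC(O)CF₃ loses CF₃COO⁻: pKₐ(CF₃COOH) ≈ 0.2
PhCH(CH₃)–OBz loses PhCOO⁻: pKₐ(C₆H₅COOH) ≈ 4.2

PhCH(CH₃)–N₂⁺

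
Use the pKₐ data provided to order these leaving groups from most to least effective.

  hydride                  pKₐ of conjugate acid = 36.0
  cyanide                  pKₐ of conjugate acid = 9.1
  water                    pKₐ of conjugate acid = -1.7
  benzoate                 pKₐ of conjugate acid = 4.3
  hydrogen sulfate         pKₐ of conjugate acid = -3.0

Lower conjugate-acid pKₐ ⇒ weaker base ⇒ better leaving group.
Sorting by the given values: hydrogen sulfate (-3.0), water (-1.7), benzoate (4.3), cyanide (9.1), hydride (36.0).

hydrogen sulfate > water > benzoate > cyanide > hydride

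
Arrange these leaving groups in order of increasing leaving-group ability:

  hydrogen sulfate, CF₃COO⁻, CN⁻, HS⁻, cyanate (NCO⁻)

Leaving-group ability tracks the stability of the departed species; conjugate-acid pKₐ is the usual yardstick (lower pKₐ → better LG).
hydrogen sulfate: pKₐ(H₂SO₄) ≈ -3
CF₃COO⁻: pKₐ(CF₃COOH) ≈ 0.2
cyanate (NCO⁻): pKₐ(HOCN) ≈ 3.5
HS⁻: pKₐ(H₂S) ≈ 7
CN⁻: pKₐ(HCN) ≈ 9.2
Listed from poorest to best leaving group as asked.

CN⁻ < HS⁻ < cyanate (NCO⁻) < CF₃COO⁻ < hydrogen sulfate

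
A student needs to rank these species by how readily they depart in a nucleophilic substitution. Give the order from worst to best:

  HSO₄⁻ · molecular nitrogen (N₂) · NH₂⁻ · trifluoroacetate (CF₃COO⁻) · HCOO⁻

The more stable X⁻ (or X) is on its own — i.e. the weaker a base it is — the better a leaving group it makes.
molecular nitrogen (N₂): no meaningful conjugate acid; N₂ departs as an exceptionally stable neutral molecule
HSO₄⁻: pKₐ(H₂SO₄) ≈ -3
trifluoroacetate (CF₃COO⁻): pKₐ(CF₃COOH) ≈ 0.2
HCOO⁻: pKₐ(HCOOH) ≈ 3.8
NH₂⁻: pKₐ(NH₃) ≈ 38
Listed from poorest to best leaving group as asked.

NH₂⁻ < HCOO⁻ < trifluoroacetate (CF₃COO⁻) < HSO₄⁻ < molecular nitrogen (N₂)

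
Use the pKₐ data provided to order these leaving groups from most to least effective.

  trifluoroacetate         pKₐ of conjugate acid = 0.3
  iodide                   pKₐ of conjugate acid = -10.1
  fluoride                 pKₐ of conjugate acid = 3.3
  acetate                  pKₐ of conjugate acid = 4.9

Lower conjugate-acid pKₐ ⇒ weaker base ⇒ better leaving group.
Sorting by the given values: iodide (-10.1), trifluoroacetate (0.3), fluoride (3.3), acetate (4.9).

iodide > trifluoroacetate > fluoride > acetate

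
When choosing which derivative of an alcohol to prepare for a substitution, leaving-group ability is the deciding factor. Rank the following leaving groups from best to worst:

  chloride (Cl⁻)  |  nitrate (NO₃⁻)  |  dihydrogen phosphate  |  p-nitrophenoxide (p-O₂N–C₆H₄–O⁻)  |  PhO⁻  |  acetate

Rank by basicity of the departing species: weakest base leaves most easily.
chloride (Cl⁻): pKₐ(HCl) ≈ -7 — moderately weak base
nitrate (NO₃⁻): pKₐ(HNO₃) ≈ -1.3
dihydrogen phosphate: pKₐ(H₃PO₄) ≈ 2.1
acetate: pKₐ(CH₃COOH) ≈ 4.8
p-nitrophenoxide (p-O₂N–C₆H₄–O⁻): pKₐ(p-nitrophenol) ≈ 7.2
PhO⁻: pKₐ(C₆H₅OH (phenol)) ≈ 10 — resonance into the ring helps, but still a poor LG

chloride (Cl⁻) > nitrate (NO₃⁻) > dihydrogen phosphate > acetate > p-nitrophenoxide (p-O₂N–C₆H₄–O⁻) > PhO⁻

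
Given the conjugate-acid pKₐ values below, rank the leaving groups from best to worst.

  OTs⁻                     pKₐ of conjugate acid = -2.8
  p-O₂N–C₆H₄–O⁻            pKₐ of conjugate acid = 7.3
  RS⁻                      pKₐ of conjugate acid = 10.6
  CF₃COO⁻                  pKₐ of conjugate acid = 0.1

OTs⁻ > CF₃COO⁻ > p-O₂N–C₆H₄–O⁻ > RS⁻

Lower conjugate-acid pKₐ ⇒ weaker base ⇒ better leaving group.
Sorting by the given values: OTs⁻ (-2.8), CF₃COO⁻ (0.1), p-O₂N–C₆H₄–O⁻ (7.3), RS⁻ (10.6).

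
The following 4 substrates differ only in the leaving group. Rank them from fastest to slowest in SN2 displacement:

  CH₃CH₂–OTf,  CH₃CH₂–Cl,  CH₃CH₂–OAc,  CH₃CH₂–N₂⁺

The skeletons are identical, so relative rate is governed entirely by leaving-group ability.
Leaving-group ability tracks the stability of the departed species; conjugate-acid pKₐ is the usual yardstick (lower pKₐ → better LG).
CH₃CH₂–N₂⁺ loses N₂: no meaningful conjugate acid; N₂ departs as an exceptionally stable neutral molecule
CH₃CH₂–OTf loses OTf⁻: pKₐ(CF₃SO₃H (triflic acid)) ≈ -14
CH₃CH₂–Cl loses Cl⁻: pKₐ(HCl) ≈ -7
CH₃CH₂–OAc loses AcO⁻: pKₐ(CH₃COOH) ≈ 4.8

CH₃CH₂–N₂⁺ > CH₃CH₂–OTf > CH₃CH₂–Cl > CH₃CH₂–OAc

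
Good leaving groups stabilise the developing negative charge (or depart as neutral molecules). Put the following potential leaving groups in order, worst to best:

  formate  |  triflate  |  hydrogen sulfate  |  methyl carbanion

methyl carbanion < formate < hydrogen sulfate < triflate

Rank by basicity of the departing species: weakest base leaves most easily.
triflate: pKₐ(CF₃SO₃H (triflic acid)) ≈ -14
hydrogen sulfate: pKₐ(H₂SO₄) ≈ -3
formate: pKₐ(HCOOH) ≈ 3.8
methyl carbanion: pKₐ(CH₄) ≈ 48
The question asks for worst first, so the sequence is read in increasing leaving-group ability.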